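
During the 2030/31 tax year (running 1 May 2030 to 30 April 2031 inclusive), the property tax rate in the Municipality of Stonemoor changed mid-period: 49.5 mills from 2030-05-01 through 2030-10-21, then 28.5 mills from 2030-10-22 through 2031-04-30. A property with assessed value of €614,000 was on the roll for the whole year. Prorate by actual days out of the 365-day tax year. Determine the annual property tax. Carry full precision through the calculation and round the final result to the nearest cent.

2030-05-01 to 2030-10-21: 174 days at 49.5 mills → €614,000 × 4.95% × 174/365 = €14,488.7178
2030-10-22 to 2031-04-30: 191 days at 28.5 mills → €614,000 × 2.85% × 191/365 = €9,157.0110
Total = €23,645.7288

€23,645.73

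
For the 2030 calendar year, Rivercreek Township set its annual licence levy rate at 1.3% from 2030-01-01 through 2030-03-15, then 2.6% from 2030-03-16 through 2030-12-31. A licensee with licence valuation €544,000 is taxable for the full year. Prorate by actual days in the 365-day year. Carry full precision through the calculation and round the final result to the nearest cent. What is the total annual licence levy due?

2030-01-01 to 2030-03-15: 74 days at 1.3% → €544,000 × 1.3% × 74/365 = €1,433.7753
2030-03-16 to 2030-12-31: 291 days at 2.6% → €544,000 × 2.6% × 291/365 = €11,276.4493
Total = €12,710.2247

€12,710.22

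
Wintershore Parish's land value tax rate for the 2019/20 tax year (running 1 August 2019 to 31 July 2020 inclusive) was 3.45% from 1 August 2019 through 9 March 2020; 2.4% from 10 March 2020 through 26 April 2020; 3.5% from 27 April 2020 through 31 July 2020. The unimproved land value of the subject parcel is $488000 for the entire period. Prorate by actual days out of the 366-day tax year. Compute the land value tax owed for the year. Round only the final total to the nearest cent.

1 August 2019 – 9 March 2020: 222 days at 3.45% → $488000 × 3.45% × 222/366 = $10212.0000
10 March – 26 April 2020: 48 days at 2.4% → $488000 × 2.4% × 48/366 = $1536.0000
27 April – 31 July 2020: 96 days at 3.5% → $488000 × 3.5% × 96/366 = $4480.0000
Total = $16228.0000

$16228.00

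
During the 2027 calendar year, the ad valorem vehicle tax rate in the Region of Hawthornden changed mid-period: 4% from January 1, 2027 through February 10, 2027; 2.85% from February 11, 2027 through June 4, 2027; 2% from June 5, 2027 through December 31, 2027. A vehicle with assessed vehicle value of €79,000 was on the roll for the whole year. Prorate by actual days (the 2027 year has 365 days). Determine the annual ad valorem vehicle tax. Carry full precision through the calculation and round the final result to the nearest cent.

€1,967.21

January 1 – February 10, 2027: 41 days at 4% → €79,000 × 4% × 41/365 = €354.9589
February 11 – June 4, 2027: 114 days at 2.85% → €79,000 × 2.85% × 114/365 = €703.2082
June 5 – December 31, 2027: 210 days at 2% → €79,000 × 2% × 210/365 = €909.0411
Total = €1,967.2082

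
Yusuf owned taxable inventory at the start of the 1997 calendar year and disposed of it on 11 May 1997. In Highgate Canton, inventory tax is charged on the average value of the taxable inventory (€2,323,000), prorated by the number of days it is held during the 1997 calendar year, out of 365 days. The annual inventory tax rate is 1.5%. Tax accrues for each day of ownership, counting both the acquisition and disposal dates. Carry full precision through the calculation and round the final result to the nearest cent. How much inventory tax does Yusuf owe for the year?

Days held (1 Jan – 11 May 1997): 131 out of 365
Tax = €2,323,000 × 1.5% × 131/365 = €12,506.0137

€12,506.01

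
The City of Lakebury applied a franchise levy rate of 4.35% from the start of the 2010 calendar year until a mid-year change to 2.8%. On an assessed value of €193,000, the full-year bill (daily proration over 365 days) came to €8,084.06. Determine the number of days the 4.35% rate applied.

Let d = days at the first rate; then 365 − d days at the second rate.
€193,000 × [4.35%·d + 2.8%·(365−d)] / 365 = €8,084.06
Solving gives d = 327, so the new rate took effect on November 24, 2010.

327 days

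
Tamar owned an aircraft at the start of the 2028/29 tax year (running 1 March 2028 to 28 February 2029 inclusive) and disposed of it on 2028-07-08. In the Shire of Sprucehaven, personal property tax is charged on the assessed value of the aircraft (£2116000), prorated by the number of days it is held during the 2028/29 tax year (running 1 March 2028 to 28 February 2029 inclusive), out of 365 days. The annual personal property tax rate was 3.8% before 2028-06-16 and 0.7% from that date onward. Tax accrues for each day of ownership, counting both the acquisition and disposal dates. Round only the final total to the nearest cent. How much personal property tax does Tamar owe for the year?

2028-03-01 to 2028-06-15: 107 days at 3.8% → £2116000 × 3.8% × 107/365 = £23571.6603
2028-06-16 to 2028-07-08: 23 days at 0.7% → £2116000 × 0.7% × 23/365 = £933.3589
Total = £24505.0192

£24505.02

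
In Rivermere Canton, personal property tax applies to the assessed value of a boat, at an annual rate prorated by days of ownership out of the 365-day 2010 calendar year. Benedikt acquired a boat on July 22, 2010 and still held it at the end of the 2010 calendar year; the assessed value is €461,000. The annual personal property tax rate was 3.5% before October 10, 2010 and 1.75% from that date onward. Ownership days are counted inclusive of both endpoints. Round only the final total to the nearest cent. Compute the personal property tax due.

July 22 – October 9, 2010: 80 days at 3.5% → €461,000 × 3.5% × 80/365 = €3,536.4384
October 10 – December 31, 2010: 83 days at 1.75% → €461,000 × 1.75% × 83/365 = €1,834.5274
Total = €5,370.9658

€5,370.97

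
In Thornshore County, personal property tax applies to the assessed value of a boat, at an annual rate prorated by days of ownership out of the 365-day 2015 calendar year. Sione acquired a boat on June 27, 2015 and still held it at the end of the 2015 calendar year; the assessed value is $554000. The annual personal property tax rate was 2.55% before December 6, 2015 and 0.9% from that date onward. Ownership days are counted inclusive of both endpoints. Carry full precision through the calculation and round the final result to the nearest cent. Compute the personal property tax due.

June 27 – December 5, 2015: 162 days at 2.55% → $554000 × 2.55% × 162/365 = $6270.0658
December 6 – December 31, 2015: 26 days at 0.9% → $554000 × 0.9% × 26/365 = $355.1671
Total = $6625.2329

$6625.23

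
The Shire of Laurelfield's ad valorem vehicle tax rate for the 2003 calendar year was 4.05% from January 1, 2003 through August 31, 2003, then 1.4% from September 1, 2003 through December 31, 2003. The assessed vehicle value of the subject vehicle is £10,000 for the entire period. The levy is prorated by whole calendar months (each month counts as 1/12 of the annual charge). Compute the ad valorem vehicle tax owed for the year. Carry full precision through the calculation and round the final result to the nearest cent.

January 1 – August 31, 2003: 8 months at 4.05% → £10,000 × 4.05% × 8/12 = £270.0000
September 1 – December 31, 2003: 4 months at 1.4% → £10,000 × 1.4% × 4/12 = £46.6667
Total = £316.6667

£316.67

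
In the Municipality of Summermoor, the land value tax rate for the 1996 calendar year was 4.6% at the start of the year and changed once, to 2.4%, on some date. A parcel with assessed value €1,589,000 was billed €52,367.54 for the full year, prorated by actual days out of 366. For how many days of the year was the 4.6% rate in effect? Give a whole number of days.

Let d = days at the first rate; then 366 − d days at the second rate.
€1,589,000 × [4.6%·d + 2.4%·(366−d)] / 366 = €52,367.54
Solving gives d = 149, so the new rate took effect on 29 May 1996.

149 days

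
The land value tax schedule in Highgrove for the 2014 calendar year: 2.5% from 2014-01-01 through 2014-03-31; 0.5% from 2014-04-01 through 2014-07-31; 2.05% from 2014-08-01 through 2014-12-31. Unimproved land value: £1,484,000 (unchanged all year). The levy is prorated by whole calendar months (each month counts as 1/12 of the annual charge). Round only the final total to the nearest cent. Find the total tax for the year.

£24,424.17

2014-01-01 to 2014-03-31: 3 months at 2.5% → £1,484,000 × 2.5% × 3/12 = £9,275.0000
2014-04-01 to 2014-07-31: 4 months at 0.5% → £1,484,000 × 0.5% × 4/12 = £2,473.3333
2014-08-01 to 2014-12-31: 5 months at 2.05% → £1,484,000 × 2.05% × 5/12 = £12,675.8333
Total = £24,424.1667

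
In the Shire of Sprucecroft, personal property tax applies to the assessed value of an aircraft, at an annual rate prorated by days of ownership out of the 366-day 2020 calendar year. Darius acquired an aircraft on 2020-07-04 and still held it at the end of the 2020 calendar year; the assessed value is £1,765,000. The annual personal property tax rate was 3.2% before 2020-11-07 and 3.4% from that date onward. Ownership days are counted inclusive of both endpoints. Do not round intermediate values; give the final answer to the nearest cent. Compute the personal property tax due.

2020-07-04 to 2020-11-06: 126 days at 3.2% → £1,765,000 × 3.2% × 126/366 = £19,443.9344
2020-11-07 to 2020-12-31: 55 days at 3.4% → £1,765,000 × 3.4% × 55/366 = £9,017.8962
Total = £28,461.8306

£28,461.83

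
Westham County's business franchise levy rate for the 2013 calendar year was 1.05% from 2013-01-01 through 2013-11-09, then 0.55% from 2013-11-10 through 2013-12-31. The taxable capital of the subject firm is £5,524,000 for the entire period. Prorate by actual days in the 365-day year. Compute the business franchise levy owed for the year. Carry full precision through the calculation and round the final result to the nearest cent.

£54,067.10

2013-01-01 to 2013-11-09: 313 days at 1.05% → £5,524,000 × 1.05% × 313/365 = £49,738.7014
2013-11-10 to 2013-12-31: 52 days at 0.55% → £5,524,000 × 0.55% × 52/365 = £4,328.3945
Total = £54,067.0959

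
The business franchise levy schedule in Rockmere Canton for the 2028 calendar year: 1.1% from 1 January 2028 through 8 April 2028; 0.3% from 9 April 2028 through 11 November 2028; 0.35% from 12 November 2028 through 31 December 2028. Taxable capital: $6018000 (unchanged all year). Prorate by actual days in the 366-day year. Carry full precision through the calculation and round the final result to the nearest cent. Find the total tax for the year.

1 January – 8 April 2028: 99 days at 1.1% → $6018000 × 1.1% × 99/366 = $17906.0164
9 April – 11 November 2028: 217 days at 0.3% → $6018000 × 0.3% × 217/366 = $10704.1475
12 November – 31 December 2028: 50 days at 0.35% → $6018000 × 0.35% × 50/366 = $2877.4590
Total = $31487.6230

$31487.62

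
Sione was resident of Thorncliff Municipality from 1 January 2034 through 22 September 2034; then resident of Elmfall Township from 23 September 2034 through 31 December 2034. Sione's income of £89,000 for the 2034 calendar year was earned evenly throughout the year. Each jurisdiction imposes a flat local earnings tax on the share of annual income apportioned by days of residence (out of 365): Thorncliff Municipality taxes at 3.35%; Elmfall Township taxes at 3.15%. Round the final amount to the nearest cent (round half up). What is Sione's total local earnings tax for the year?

Thorncliff Municipality, 1 January – 22 September 2034: 265 days → £89,000 × 3.35% × 265/365 = £2,164.6507
Elmfall Township, 23 September – 31 December 2034: 100 days → £89,000 × 3.15% × 100/365 = £768.0822
Total = £2,932.7329

£2,932.73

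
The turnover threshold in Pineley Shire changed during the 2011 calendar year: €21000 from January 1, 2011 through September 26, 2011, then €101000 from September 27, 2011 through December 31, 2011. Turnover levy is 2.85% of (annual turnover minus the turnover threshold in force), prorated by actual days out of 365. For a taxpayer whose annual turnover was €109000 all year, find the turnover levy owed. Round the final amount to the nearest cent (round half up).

January 1 – September 26, 2011: 269 days, exemption €21000 → (€109000 − €21000) × 2.85% × 269/365 = €1848.3616
September 27 – December 31, 2011: 96 days, exemption €101000 → (€109000 − €101000) × 2.85% × 96/365 = €59.9671
Total = €1908.3288

€1908.33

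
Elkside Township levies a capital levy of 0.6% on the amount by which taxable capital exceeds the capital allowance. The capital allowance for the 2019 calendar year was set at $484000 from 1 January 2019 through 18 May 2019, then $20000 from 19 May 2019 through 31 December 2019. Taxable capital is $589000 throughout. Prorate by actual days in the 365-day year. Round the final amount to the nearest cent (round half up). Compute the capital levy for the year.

1 January – 18 May 2019: 138 days, exemption $484000 → ($589000 − $484000) × 0.6% × 138/365 = $238.1918
19 May – 31 December 2019: 227 days, exemption $20000 → ($589000 − $20000) × 0.6% × 227/365 = $2123.2274
Total = $2361.4192

$2361.42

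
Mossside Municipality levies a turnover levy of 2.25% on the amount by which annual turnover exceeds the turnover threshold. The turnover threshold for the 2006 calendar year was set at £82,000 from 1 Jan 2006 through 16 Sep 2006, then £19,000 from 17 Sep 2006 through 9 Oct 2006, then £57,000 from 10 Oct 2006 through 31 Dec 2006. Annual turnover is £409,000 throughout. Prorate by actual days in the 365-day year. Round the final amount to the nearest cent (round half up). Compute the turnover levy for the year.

1 Jan – 16 Sep 2006: 259 days, exemption £82,000 → (£409,000 − £82,000) × 2.25% × 259/365 = £5,220.8014
17 Sep – 9 Oct 2006: 23 days, exemption £19,000 → (£409,000 − £19,000) × 2.25% × 23/365 = £552.9452
10 Oct – 31 Dec 2006: 83 days, exemption £57,000 → (£409,000 − £57,000) × 2.25% × 83/365 = £1,800.9863
Total = £7,574.7329

£7,574.73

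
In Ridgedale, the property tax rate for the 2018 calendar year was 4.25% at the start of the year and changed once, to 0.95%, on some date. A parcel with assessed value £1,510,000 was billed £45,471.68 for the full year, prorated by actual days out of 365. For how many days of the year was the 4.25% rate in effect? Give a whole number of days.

Let d = days at the first rate; then 365 − d days at the second rate.
£1,510,000 × [4.25%·d + 0.95%·(365−d)] / 365 = £45,471.68
Solving gives d = 228, so the new rate took effect on August 17, 2018.

228 days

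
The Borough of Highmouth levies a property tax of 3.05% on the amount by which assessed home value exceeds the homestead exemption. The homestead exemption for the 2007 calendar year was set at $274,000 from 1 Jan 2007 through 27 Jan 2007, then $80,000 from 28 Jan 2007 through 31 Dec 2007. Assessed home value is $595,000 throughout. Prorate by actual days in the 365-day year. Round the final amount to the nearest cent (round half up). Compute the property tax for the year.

$15,269.80

1 Jan – 27 Jan 2007: 27 days, exemption $274,000 → ($595,000 − $274,000) × 3.05% × 27/365 = $724.2288
28 Jan – 31 Dec 2007: 338 days, exemption $80,000 → ($595,000 − $80,000) × 3.05% × 338/365 = $14,545.5753
Total = $15,269.8041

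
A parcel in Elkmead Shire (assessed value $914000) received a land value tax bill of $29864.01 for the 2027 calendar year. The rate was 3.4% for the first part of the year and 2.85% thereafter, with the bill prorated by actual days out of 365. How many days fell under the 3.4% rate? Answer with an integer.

Let d = days at the first rate; then 365 − d days at the second rate.
$914000 × [3.4%·d + 2.85%·(365−d)] / 365 = $29864.01
Solving gives d = 277, so the new rate took effect on 5 October 2027.

277 days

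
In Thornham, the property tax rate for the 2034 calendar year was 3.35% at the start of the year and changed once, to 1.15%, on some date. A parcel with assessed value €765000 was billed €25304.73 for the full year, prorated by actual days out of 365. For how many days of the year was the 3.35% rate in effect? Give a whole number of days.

358 days

Let d = days at the first rate; then 365 − d days at the second rate.
€765000 × [3.35%·d + 1.15%·(365−d)] / 365 = €25304.73
Solving gives d = 358, so the new rate took effect on 25 Dec 2034.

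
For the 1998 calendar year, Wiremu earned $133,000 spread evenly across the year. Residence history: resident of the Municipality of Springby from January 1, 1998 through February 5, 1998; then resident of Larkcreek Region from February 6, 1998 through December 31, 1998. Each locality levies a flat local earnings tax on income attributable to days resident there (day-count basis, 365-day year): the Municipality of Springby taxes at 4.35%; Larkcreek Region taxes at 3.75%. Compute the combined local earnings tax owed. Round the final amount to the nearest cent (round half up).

The Municipality of Springby, January 1 – February 5, 1998: 36 days → $133,000 × 4.35% × 36/365 = $570.6247
Larkcreek Region, February 6 – December 31, 1998: 329 days → $133,000 × 3.75% × 329/365 = $4,495.5822
Total = $5,066.2068

$5,066.21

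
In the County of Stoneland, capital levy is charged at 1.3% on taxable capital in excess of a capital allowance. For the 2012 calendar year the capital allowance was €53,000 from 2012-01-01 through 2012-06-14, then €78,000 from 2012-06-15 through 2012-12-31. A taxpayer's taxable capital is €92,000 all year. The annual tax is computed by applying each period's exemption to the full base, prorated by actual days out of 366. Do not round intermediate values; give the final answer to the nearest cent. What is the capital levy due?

€329.40

2012-01-01 to 2012-06-14: 166 days, exemption €53,000 → (€92,000 − €53,000) × 1.3% × 166/366 = €229.9508
2012-06-15 to 2012-12-31: 200 days, exemption €78,000 → (€92,000 − €78,000) × 1.3% × 200/366 = €99.4536
Total = €329.4044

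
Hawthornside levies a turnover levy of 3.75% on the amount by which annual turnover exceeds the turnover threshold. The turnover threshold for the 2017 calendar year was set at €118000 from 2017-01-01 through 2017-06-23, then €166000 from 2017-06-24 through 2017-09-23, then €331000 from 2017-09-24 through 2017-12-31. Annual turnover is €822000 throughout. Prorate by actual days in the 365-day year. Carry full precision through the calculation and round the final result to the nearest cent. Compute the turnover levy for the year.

€23779.83

2017-01-01 to 2017-06-23: 174 days, exemption €118000 → (€822000 − €118000) × 3.75% × 174/365 = €12585.2055
2017-06-24 to 2017-09-23: 92 days, exemption €166000 → (€822000 − €166000) × 3.75% × 92/365 = €6200.5479
2017-09-24 to 2017-12-31: 99 days, exemption €331000 → (€822000 − €331000) × 3.75% × 99/365 = €4994.0753
Total = €23779.8288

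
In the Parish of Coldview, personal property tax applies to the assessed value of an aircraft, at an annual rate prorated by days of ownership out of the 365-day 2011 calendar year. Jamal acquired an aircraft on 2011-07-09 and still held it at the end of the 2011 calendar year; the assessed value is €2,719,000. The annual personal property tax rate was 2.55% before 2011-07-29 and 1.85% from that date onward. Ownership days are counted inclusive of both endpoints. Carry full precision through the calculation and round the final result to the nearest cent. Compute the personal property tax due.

2011-07-09 to 2011-07-28: 20 days at 2.55% → €2,719,000 × 2.55% × 20/365 = €3,799.1507
2011-07-29 to 2011-12-31: 156 days at 1.85% → €2,719,000 × 1.85% × 156/365 = €21,498.7233
Total = €25,297.8740

€25,297.87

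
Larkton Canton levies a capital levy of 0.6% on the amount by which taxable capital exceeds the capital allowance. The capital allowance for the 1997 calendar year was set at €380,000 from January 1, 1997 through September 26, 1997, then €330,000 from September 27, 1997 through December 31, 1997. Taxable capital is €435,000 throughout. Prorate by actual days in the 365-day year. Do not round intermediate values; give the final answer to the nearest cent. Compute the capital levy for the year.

January 1 – September 26, 1997: 269 days, exemption €380,000 → (€435,000 − €380,000) × 0.6% × 269/365 = €243.2055
September 27 – December 31, 1997: 96 days, exemption €330,000 → (€435,000 − €330,000) × 0.6% × 96/365 = €165.6986
Total = €408.9041

€408.90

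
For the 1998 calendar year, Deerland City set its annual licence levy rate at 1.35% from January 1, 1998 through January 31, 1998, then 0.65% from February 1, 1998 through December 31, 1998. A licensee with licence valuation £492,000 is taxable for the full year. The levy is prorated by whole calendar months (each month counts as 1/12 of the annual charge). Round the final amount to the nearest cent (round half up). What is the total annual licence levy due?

£3,485.00

January 1 – January 31, 1998: 1 month at 1.35% → £492,000 × 1.35% × 1/12 = £553.5000
February 1 – December 31, 1998: 11 months at 0.65% → £492,000 × 0.65% × 11/12 = £2,931.5000
Total = £3,485.0000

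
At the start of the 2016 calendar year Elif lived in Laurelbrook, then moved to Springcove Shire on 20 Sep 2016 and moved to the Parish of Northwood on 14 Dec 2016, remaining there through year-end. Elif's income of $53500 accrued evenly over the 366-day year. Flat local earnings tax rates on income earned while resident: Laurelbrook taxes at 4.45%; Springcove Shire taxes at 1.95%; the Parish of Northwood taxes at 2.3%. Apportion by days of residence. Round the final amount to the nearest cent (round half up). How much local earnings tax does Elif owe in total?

Laurelbrook, 1 Jan – 19 Sep 2016: 263 days → $53500 × 4.45% × 263/366 = $1710.7575
Springcove Shire, 20 Sep – 13 Dec 2016: 85 days → $53500 × 1.95% × 85/366 = $242.2848
The Parish of Northwood, 14 Dec – 31 Dec 2016: 18 days → $53500 × 2.3% × 18/366 = $60.5164
Total = $2013.5587

$2013.56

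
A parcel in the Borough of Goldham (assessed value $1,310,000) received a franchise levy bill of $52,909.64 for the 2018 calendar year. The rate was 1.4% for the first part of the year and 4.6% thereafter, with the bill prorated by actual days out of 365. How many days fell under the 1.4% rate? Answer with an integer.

64 days

Let d = days at the first rate; then 365 − d days at the second rate.
$1,310,000 × [1.4%·d + 4.6%·(365−d)] / 365 = $52,909.64
Solving gives d = 64, so the new rate took effect on 6 Mar 2018.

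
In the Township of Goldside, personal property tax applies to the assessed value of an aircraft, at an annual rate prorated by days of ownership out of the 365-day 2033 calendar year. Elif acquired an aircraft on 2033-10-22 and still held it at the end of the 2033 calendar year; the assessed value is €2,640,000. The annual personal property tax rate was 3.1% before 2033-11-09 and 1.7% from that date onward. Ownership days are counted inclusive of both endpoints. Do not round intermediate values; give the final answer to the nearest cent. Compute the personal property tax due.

€10,552.77

2033-10-22 to 2033-11-08: 18 days at 3.1% → €2,640,000 × 3.1% × 18/365 = €4,035.9452
2033-11-09 to 2033-12-31: 53 days at 1.7% → €2,640,000 × 1.7% × 53/365 = €6,516.8219
Total = €10,552.7671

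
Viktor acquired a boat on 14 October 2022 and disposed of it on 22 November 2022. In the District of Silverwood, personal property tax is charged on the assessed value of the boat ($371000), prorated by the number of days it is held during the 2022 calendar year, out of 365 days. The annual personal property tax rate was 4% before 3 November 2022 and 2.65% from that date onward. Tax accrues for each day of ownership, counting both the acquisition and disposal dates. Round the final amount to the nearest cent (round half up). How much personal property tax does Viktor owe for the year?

14 October – 2 November 2022: 20 days at 4% → $371000 × 4% × 20/365 = $813.1507
3 November – 22 November 2022: 20 days at 2.65% → $371000 × 2.65% × 20/365 = $538.7123
Total = $1351.8630

$1351.86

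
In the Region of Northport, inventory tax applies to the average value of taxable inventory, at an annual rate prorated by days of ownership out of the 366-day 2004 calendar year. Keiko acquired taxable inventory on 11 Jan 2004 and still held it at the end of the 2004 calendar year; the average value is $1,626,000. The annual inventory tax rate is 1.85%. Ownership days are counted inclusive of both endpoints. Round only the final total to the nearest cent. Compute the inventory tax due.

Days held (11 Jan – 31 Dec 2004): 356 out of 366
Tax = $1,626,000 × 1.85% × 356/366 = $29,259.1148

$29,259.11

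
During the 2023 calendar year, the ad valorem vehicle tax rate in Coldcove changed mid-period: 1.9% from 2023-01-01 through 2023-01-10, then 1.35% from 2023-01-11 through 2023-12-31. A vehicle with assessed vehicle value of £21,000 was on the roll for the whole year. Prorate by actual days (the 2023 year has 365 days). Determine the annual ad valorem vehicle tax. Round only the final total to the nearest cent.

2023-01-01 to 2023-01-10: 10 days at 1.9% → £21,000 × 1.9% × 10/365 = £10.9315
2023-01-11 to 2023-12-31: 355 days at 1.35% → £21,000 × 1.35% × 355/365 = £275.7329
Total = £286.6644

£286.66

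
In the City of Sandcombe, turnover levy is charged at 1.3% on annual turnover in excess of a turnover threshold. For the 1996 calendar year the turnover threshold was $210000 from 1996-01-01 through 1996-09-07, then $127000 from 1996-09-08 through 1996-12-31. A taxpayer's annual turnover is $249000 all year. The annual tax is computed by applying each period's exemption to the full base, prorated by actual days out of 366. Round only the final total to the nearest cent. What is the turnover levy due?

$846.03

1996-01-01 to 1996-09-07: 251 days, exemption $210000 → ($249000 − $210000) × 1.3% × 251/366 = $347.6967
1996-09-08 to 1996-12-31: 115 days, exemption $127000 → ($249000 − $127000) × 1.3% × 115/366 = $498.3333
Total = $846.0301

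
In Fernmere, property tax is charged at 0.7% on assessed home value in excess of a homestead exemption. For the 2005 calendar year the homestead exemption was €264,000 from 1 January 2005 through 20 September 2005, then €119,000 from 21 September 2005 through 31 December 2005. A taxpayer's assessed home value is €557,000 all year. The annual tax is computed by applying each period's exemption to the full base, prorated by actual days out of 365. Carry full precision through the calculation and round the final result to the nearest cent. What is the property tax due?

1 January – 20 September 2005: 263 days, exemption €264,000 → (€557,000 − €264,000) × 0.7% × 263/365 = €1,477.8438
21 September – 31 December 2005: 102 days, exemption €119,000 → (€557,000 − €119,000) × 0.7% × 102/365 = €856.8000
Total = €2,334.6438

€2,334.64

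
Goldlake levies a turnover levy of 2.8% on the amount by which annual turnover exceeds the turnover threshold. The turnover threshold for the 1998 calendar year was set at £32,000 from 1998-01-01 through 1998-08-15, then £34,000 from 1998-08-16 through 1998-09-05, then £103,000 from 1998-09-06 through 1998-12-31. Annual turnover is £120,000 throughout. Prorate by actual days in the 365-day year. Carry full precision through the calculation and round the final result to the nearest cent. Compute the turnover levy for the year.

£1,823.53

1998-01-01 to 1998-08-15: 227 days, exemption £32,000 → (£120,000 − £32,000) × 2.8% × 227/365 = £1,532.4055
1998-08-16 to 1998-09-05: 21 days, exemption £34,000 → (£120,000 − £34,000) × 2.8% × 21/365 = £138.5425
1998-09-06 to 1998-12-31: 117 days, exemption £103,000 → (£120,000 − £103,000) × 2.8% × 117/365 = £152.5808
Total = £1,823.5288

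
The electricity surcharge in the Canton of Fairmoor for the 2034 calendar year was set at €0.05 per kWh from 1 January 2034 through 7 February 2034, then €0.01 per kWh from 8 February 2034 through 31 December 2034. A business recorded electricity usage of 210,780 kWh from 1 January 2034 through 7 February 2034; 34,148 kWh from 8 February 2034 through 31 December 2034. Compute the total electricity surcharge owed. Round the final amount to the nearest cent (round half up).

€10,880.48

1 January – 7 February 2034: 210,780 kWh at €0.05/kWh → €10,539.00
8 February – 31 December 2034: 34,148 kWh at €0.01/kWh → €341.48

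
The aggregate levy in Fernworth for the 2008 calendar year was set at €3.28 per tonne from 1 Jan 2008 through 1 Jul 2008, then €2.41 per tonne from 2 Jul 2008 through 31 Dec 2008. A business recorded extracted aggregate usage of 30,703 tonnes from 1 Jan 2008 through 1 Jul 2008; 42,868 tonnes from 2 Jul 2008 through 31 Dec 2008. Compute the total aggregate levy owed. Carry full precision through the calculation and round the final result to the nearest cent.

1 Jan – 1 Jul 2008: 30,703 tonnes at €3.28/tonne → €100,705.84
2 Jul – 31 Dec 2008: 42,868 tonnes at €2.41/tonne → €103,311.88

€204,017.72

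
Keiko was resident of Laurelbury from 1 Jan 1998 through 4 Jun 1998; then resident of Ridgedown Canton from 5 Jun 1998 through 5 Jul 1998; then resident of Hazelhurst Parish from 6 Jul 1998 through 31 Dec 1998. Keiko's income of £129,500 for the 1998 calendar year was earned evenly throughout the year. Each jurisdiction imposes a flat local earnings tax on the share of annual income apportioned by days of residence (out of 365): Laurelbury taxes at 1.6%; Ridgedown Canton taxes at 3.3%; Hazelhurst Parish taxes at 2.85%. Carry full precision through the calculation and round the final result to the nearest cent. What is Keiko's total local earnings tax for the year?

£3,052.83

Laurelbury, 1 Jan – 4 Jun 1998: 155 days → £129,500 × 1.6% × 155/365 = £879.8904
Ridgedown Canton, 5 Jun – 5 Jul 1998: 31 days → £129,500 × 3.3% × 31/365 = £362.9548
Hazelhurst Parish, 6 Jul – 31 Dec 1998: 179 days → £129,500 × 2.85% × 179/365 = £1,809.9842
Total = £3,052.8295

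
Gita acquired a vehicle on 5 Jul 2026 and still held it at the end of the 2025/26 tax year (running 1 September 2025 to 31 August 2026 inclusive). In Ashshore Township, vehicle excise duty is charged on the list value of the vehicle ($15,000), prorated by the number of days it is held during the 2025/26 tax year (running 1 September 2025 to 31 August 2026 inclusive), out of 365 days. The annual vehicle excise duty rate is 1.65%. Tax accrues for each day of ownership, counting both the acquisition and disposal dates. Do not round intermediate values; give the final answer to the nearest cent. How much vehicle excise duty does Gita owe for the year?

$39.33

Days held (5 Jul – 31 Aug 2026): 58 out of 365
Tax = $15,000 × 1.65% × 58/365 = $39.3288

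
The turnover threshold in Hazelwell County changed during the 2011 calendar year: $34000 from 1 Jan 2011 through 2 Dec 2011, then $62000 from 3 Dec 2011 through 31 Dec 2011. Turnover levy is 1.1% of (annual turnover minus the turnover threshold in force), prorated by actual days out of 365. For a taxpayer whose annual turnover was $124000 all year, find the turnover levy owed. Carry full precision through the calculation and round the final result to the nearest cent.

1 Jan – 2 Dec 2011: 336 days, exemption $34000 → ($124000 − $34000) × 1.1% × 336/365 = $911.3425
3 Dec – 31 Dec 2011: 29 days, exemption $62000 → ($124000 − $62000) × 1.1% × 29/365 = $54.1863
Total = $965.5288

$965.53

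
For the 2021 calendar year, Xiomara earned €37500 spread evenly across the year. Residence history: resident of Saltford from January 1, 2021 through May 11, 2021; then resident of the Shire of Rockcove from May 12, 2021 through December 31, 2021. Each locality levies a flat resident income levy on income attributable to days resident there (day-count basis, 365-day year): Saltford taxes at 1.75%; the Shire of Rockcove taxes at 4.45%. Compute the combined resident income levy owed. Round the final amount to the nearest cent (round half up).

Saltford, January 1 – May 11, 2021: 131 days → €37500 × 1.75% × 131/365 = €235.5308
The Shire of Rockcove, May 12 – December 31, 2021: 234 days → €37500 × 4.45% × 234/365 = €1069.8288
Total = €1305.3596

€1305.36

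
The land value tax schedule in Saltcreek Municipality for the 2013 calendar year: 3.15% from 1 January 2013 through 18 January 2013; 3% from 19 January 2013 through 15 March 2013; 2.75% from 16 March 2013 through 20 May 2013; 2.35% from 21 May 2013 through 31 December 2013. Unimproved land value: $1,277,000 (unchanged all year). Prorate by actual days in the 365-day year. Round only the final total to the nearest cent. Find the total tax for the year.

1 January – 18 January 2013: 18 days at 3.15% → $1,277,000 × 3.15% × 18/365 = $1,983.7233
19 January – 15 March 2013: 56 days at 3% → $1,277,000 × 3% × 56/365 = $5,877.6986
16 March – 20 May 2013: 66 days at 2.75% → $1,277,000 × 2.75% × 66/365 = $6,350.0137
21 May – 31 December 2013: 225 days at 2.35% → $1,277,000 × 2.35% × 225/365 = $18,499.0068
Total = $32,710.4425

$32,710.44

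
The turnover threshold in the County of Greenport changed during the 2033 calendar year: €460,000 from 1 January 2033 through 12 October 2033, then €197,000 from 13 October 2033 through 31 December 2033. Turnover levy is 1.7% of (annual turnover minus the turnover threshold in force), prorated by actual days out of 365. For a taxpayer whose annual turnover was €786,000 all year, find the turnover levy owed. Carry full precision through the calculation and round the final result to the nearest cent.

1 January – 12 October 2033: 285 days, exemption €460,000 → (€786,000 − €460,000) × 1.7% × 285/365 = €4,327.3151
13 October – 31 December 2033: 80 days, exemption €197,000 → (€786,000 − €197,000) × 1.7% × 80/365 = €2,194.6301
Total = €6,521.9452

€6,521.95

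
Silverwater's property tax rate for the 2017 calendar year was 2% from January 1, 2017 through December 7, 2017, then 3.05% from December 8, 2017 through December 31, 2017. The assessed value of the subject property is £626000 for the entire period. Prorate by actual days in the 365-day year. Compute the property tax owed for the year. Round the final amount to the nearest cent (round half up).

£12952.20

January 1 – December 7, 2017: 341 days at 2% → £626000 × 2% × 341/365 = £11696.7671
December 8 – December 31, 2017: 24 days at 3.05% → £626000 × 3.05% × 24/365 = £1255.4301
Total = £12952.1973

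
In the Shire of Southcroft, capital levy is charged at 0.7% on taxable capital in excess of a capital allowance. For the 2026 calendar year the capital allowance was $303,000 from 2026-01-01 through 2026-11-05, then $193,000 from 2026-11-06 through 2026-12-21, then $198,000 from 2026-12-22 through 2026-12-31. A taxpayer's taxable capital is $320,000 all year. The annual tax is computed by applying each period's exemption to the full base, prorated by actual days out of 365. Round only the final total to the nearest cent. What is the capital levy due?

$236.18

2026-01-01 to 2026-11-05: 309 days, exemption $303,000 → ($320,000 − $303,000) × 0.7% × 309/365 = $100.7425
2026-11-06 to 2026-12-21: 46 days, exemption $193,000 → ($320,000 − $193,000) × 0.7% × 46/365 = $112.0384
2026-12-22 to 2026-12-31: 10 days, exemption $198,000 → ($320,000 − $198,000) × 0.7% × 10/365 = $23.3973
Total = $236.1781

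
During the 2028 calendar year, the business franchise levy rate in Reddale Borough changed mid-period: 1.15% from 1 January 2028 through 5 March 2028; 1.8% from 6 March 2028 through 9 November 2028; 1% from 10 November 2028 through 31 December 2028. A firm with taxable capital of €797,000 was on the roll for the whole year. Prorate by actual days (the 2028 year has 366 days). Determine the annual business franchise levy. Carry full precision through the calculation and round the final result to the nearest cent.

€12,520.09

1 January – 5 March 2028: 65 days at 1.15% → €797,000 × 1.15% × 65/366 = €1,627.7527
6 March – 9 November 2028: 249 days at 1.8% → €797,000 × 1.8% × 249/366 = €9,759.9836
10 November – 31 December 2028: 52 days at 1% → €797,000 × 1% × 52/366 = €1,132.3497
Total = €12,520.0861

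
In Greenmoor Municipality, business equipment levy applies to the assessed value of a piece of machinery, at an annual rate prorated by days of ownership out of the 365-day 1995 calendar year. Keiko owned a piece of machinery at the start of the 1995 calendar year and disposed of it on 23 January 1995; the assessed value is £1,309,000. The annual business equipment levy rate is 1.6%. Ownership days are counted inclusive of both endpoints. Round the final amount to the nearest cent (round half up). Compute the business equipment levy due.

£1,319.76

Days held (1 January – 23 January 1995): 23 out of 365
Tax = £1,309,000 × 1.6% × 23/365 = £1,319.7589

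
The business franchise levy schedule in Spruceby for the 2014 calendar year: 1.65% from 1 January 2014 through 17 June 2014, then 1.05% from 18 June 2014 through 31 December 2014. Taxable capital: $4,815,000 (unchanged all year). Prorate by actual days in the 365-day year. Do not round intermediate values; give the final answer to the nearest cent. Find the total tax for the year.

1 January – 17 June 2014: 168 days at 1.65% → $4,815,000 × 1.65% × 168/365 = $36,567.6164
18 June – 31 December 2014: 197 days at 1.05% → $4,815,000 × 1.05% × 197/365 = $27,287.1986
Total = $63,854.8151

$63,854.82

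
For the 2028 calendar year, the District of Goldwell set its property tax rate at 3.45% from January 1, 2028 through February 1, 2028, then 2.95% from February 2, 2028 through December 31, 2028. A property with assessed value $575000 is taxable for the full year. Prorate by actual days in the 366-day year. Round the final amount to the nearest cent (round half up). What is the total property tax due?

January 1 – February 1, 2028: 32 days at 3.45% → $575000 × 3.45% × 32/366 = $1734.4262
February 2 – December 31, 2028: 334 days at 2.95% → $575000 × 2.95% × 334/366 = $15479.4399
Total = $17213.8661

$17213.87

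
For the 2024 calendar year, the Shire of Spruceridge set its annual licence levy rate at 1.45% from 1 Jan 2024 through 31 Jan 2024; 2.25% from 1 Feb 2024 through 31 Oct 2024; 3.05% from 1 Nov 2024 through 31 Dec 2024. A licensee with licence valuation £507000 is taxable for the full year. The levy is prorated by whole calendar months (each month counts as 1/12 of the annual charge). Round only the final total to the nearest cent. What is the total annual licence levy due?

£11745.50

1 Jan – 31 Jan 2024: 1 month at 1.45% → £507000 × 1.45% × 1/12 = £612.6250
1 Feb – 31 Oct 2024: 9 months at 2.25% → £507000 × 2.25% × 9/12 = £8555.6250
1 Nov – 31 Dec 2024: 2 months at 3.05% → £507000 × 3.05% × 2/12 = £2577.2500
Total = £11745.5000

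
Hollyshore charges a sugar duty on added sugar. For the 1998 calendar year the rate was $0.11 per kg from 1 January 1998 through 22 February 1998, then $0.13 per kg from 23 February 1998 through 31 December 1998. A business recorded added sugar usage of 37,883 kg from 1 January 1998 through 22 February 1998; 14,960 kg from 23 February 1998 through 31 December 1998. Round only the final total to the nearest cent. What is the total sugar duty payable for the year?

1 January – 22 February 1998: 37,883 kg at $0.11/kg → $4,167.13
23 February – 31 December 1998: 14,960 kg at $0.13/kg → $1,944.80

$6,111.93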